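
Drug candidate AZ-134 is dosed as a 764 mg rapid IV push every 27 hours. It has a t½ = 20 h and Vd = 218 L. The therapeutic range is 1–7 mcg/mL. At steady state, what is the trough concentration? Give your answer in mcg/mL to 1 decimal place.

2.3 mcg/mL

k = ln2/t½ = ln2/20 ≈ 0.034657 h⁻¹; fraction remaining f = e^(−kτ) = e^(−0.034657×27) ≈ 0.3923.
Single-dose peak C₀ = D/Vd = 764/218 ≈ 3.505 mcg/mL.
Steady-state trough Cmin,ss = C₀·f/(1−f) ≈ 3.505 × 0.3923/0.6077 ≈ 2.263 mcg/mL.
Trough 2.3 mcg/mL vs MEC 1 mcg/mL: adequate.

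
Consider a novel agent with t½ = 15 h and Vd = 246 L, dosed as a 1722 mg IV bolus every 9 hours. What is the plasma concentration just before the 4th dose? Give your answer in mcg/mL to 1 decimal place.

f = (1/2)^(τ/t½) = (1/2)^(9/15) ≈ 0.6598.
C₀ = D/Vd = 1722/246 ≈ 7.000 mcg/mL.
Before the 4th dose, 3 doses have been given. Superposition: Cmin = C₀·(f + f² + … + f^3).
≈ 7.000 × (0.6598 + 0.4353 + 0.2872) ≈ 7.000 × 1.3823 ≈ 9.676 mcg/mL.

9.7 mcg/mL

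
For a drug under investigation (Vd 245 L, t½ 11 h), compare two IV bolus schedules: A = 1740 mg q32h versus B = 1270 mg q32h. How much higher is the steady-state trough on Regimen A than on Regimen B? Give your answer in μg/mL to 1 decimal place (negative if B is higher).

0.3 μg/mL

Regimen A: f = (1/2)^(32/11) ≈ 0.1331; Cmin,ss = (1740/245)·f/(1−f) ≈ 1.090 μg/mL.
Regimen B: f = (1/2)^(32/11) ≈ 0.1331; Cmin,ss = (1270/245)·f/(1−f) ≈ 0.796 μg/mL.
Difference ≈ 1.090 − 0.796 ≈ 0.294 μg/mL.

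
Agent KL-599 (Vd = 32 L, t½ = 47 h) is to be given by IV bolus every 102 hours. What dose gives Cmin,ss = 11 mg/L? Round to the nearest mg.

τ/t½ = 102/47 ≈ 2.1702, so f = (1/2)^(102/47) ≈ 0.222178.
Cmin,ss = (D/Vd)·f/(1−f), so D = Cmin,ss·Vd·(1−f)/f.
D = 11 × 32 × (1−f)/f ≈ 11 × 32 × 3.50090 ≈ 1232.32 mg.

1232 mg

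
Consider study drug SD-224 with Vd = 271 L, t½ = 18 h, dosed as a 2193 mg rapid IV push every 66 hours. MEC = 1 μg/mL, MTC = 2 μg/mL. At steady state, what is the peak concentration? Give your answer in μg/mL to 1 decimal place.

8.8 μg/mL

k = ln2/t½ = ln2/18 ≈ 0.038508 h⁻¹; fraction remaining f = e^(−kτ) = e^(−0.038508×66) ≈ 0.0787.
At steady state, accumulation factor R = 1/(1 − e^(−kτ)) ≈ 1.0854.
Each bolus raises the concentration by D/Vd = 2193/271 ≈ 8.092 μg/mL.
Steady-state peak Cmax,ss = C₀·R ≈ 8.092 × 1.0854 ≈ 8.783 μg/mL.
Peak 8.8 μg/mL vs MTC 2 μg/mL: exceeds toxic threshold.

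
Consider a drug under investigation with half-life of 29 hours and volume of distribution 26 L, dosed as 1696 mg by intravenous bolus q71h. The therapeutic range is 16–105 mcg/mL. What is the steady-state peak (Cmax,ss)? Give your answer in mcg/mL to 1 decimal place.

79.9 mcg/mL

τ/t½ = 71/29 ≈ 2.4483, so fraction remaining f = (1/2)^(71/29) ≈ 0.1832.
Accumulation ratio R = 1/(1 − f) ≈ 1/0.8168 ≈ 1.2243.
Single-dose peak C₀ = D/Vd = 1696/26 ≈ 65.231 mcg/mL.
Steady-state peak Cmax,ss = C₀·R ≈ 65.231 × 1.2243 ≈ 79.862 mcg/mL.
Peak 79.9 mcg/mL vs MTC 105 mcg/mL: below toxic threshold.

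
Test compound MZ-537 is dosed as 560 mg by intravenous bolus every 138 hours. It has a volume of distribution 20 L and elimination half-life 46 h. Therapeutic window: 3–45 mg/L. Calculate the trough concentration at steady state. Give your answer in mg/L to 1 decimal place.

4.0 mg/L

τ = 138 h = 3 half-lives, so f = (1/2)^3 = 0.125.
At steady state, R = 1/(1 − 0.125) = 8/7.
Single-dose peak C₀ = D/Vd = 560/20 = 28 mg/L.
Steady-state peak Cmax,ss = C₀·R = 28 × 8/7 ≈ 32.000 mg/L.
Steady-state trough Cmin,ss = Cmax,ss·f ≈ 32.000 × 0.125 ≈ 4.000 mg/L.
Trough 4.0 mg/L vs MEC 3 mg/L: adequate.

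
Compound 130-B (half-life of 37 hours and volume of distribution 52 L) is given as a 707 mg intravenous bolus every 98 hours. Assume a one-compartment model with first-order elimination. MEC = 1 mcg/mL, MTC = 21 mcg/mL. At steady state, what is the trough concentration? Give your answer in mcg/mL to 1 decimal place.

τ/t½ = 98/37 ≈ 2.6486, so fraction remaining f = (1/2)^(98/37) ≈ 0.1595.
At steady state, accumulation factor R = 1/(1 − e^(−kτ)) ≈ 1.1898.
Single-dose peak C₀ = D/Vd = 707/52 ≈ 13.596 mcg/mL.
Cmax,ss = C₀/(1 − f) ≈ 13.596/0.8405 ≈ 16.176 mcg/mL.
One interval later, Cmin,ss = Cmax,ss·e^(−kτ) ≈ 16.176 × 0.1595 ≈ 2.580 mcg/mL.
Trough 2.6 mcg/mL vs MEC 1 mcg/mL: adequate.

2.6 mcg/mL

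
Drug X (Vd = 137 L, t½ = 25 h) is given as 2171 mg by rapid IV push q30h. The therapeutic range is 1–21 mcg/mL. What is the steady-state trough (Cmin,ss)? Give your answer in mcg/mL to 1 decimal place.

k = ln2/t½ = ln2/25 ≈ 0.027726 h⁻¹; fraction remaining f = e^(−kτ) = e^(−0.027726×30) ≈ 0.4353.
Accumulation ratio R = 1/(1 − f) ≈ 1/0.5647 ≈ 1.7709.
Single-dose peak C₀ = D/Vd = 2171/137 ≈ 15.847 mcg/mL.
Steady-state peak Cmax,ss = C₀·R ≈ 15.847 × 1.7709 ≈ 28.063 mcg/mL.
One interval later, Cmin,ss = Cmax,ss·e^(−kτ) ≈ 28.063 × 0.4353 ≈ 12.216 mcg/mL.
Trough 12.2 mcg/mL vs MEC 1 mcg/mL: adequate.

12.2 mcg/mL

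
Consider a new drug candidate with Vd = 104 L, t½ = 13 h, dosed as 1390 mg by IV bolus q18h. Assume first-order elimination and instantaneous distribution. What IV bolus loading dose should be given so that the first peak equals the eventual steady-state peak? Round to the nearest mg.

2253 mg

f = (1/2)^(18/13) ≈ 0.382992; accumulation ratio R = 1/(1−f) ≈ 1.62072.
Loading dose to hit Cmax,ss on first dose: D_load = D_maint·R ≈ 1390 × 1.62072 ≈ 2252.80 mg.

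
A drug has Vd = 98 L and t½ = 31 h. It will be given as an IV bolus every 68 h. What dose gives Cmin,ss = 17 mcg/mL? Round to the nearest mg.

5955 mg

τ/t½ = 68/31 ≈ 2.1935, so f = (1/2)^(68/31) ≈ 0.218613.
Cmin,ss = (D/Vd)·f/(1−f), so D = Cmin,ss·Vd·(1−f)/f.
D = 17 × 98 × (1−f)/f ≈ 17 × 98 × 3.57429 ≈ 5954.77 mg.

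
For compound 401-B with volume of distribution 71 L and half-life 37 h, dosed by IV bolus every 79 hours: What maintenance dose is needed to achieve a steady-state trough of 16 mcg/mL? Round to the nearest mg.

τ/t½ = 79/37 ≈ 2.1351, so f = (1/2)^(79/37) ≈ 0.227646.
Cmin,ss = (D/Vd)·f/(1−f), so D = Cmin,ss·Vd·(1−f)/f.
D = 16 × 71 × (1−f)/f ≈ 16 × 71 × 3.39279 ≈ 3854.21 mg.

3854 mg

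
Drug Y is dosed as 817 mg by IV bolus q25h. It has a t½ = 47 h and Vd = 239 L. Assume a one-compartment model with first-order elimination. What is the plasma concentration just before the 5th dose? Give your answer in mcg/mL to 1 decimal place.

f = (1/2)^(τ/t½) = (1/2)^(25/47) ≈ 0.6916.
C₀ = D/Vd = 817/239 ≈ 3.418 mcg/mL.
Before the 5th dose, 4 doses have been given. Superposition: Cmin = C₀·(f + f² + … + f^4).
≈ 3.418 × (0.6916 + 0.4783 + 0.3308 + 0.2288) ≈ 3.418 × 1.7295 ≈ 5.911 mcg/mL.

5.9 mcg/mL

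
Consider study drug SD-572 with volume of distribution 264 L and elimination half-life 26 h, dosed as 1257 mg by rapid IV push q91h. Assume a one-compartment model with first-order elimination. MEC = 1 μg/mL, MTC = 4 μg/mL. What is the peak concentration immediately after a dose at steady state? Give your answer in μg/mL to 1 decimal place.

5.2 μg/mL

Over one 91-h interval, 91/26 ≈ 3.5 half-lives elapse, leaving f ≈ 0.0884 of each dose.
Accumulation ratio R = 1/(1 − f) ≈ 1/0.9116 ≈ 1.0970.
Single-dose peak C₀ = D/Vd = 1257/264 ≈ 4.761 μg/mL.
Cmax,ss = C₀/(1 − f) ≈ 4.761/0.9116 ≈ 5.223 μg/mL.
Peak 5.2 μg/mL vs MTC 4 μg/mL: exceeds toxic threshold.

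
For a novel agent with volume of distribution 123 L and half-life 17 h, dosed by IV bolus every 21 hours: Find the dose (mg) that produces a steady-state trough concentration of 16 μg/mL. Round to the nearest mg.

τ/t½ = 21/17 ≈ 1.2353, so f = (1/2)^(21/17) ≈ 0.424756.
Cmin,ss = (D/Vd)·f/(1−f), so D = Cmin,ss·Vd·(1−f)/f.
D = 16 × 123 × (1−f)/f ≈ 16 × 123 × 1.35429 ≈ 2665.24 mg.

2665 mg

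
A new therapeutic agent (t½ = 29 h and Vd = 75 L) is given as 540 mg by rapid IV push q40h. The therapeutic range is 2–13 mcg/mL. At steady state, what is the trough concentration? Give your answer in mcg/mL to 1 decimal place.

Over one 40-h interval, 40/29 ≈ 1.3793 half-lives elapse, leaving f ≈ 0.3844 of each dose.
Accumulation ratio R = 1/(1 − f) ≈ 1/0.6156 ≈ 1.6244.
Each bolus raises the concentration by D/Vd = 540/75 ≈ 7.200 mcg/mL.
Steady-state peak Cmax,ss = C₀·R ≈ 7.200 × 1.6244 ≈ 11.696 mcg/mL.
One interval later, Cmin,ss = Cmax,ss·e^(−kτ) ≈ 11.696 × 0.3844 ≈ 4.496 mcg/mL.
Trough 4.5 mcg/mL vs MEC 2 mcg/mL: adequate.

4.5 mcg/mL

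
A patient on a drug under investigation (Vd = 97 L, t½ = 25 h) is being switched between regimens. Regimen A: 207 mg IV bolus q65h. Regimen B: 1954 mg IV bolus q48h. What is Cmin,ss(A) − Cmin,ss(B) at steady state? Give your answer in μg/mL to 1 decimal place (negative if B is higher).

Regimen A: f = (1/2)^(65/25) ≈ 0.1649; Cmin,ss = (207/97)·f/(1−f) ≈ 0.421 μg/mL.
Regimen B: f = (1/2)^(48/25) ≈ 0.2643; Cmin,ss = (1954/97)·f/(1−f) ≈ 7.237 μg/mL.
Difference ≈ 0.421 − 7.237 ≈ -6.816 μg/mL.

-6.8 μg/mL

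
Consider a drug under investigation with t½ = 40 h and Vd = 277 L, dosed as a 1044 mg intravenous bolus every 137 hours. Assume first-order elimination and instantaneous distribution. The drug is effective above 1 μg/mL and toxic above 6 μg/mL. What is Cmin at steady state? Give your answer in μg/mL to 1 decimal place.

0.4 μg/mL

k = ln2/t½ = ln2/40 ≈ 0.017329 h⁻¹; fraction remaining f = e^(−kτ) = e^(−0.017329×137) ≈ 0.0931.
Accumulation ratio R = 1/(1 − f) ≈ 1/0.9069 ≈ 1.1027.
Single-dose peak C₀ = D/Vd = 1044/277 ≈ 3.769 μg/mL.
Steady-state peak Cmax,ss = C₀·R ≈ 3.769 × 1.1027 ≈ 4.156 μg/mL.
One interval later, Cmin,ss = Cmax,ss·e^(−kτ) ≈ 4.156 × 0.0931 ≈ 0.387 μg/mL.
Trough 0.4 μg/mL vs MEC 1 μg/mL: subtherapeutic.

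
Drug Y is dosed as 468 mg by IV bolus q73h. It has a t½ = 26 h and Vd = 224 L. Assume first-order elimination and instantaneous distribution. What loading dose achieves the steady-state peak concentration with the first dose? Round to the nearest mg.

f = (1/2)^(73/26) ≈ 0.142824; accumulation ratio R = 1/(1−f) ≈ 1.16662.
Loading dose to hit Cmax,ss on first dose: D_load = D_maint·R ≈ 468 × 1.16662 ≈ 545.98 mg.

546 mg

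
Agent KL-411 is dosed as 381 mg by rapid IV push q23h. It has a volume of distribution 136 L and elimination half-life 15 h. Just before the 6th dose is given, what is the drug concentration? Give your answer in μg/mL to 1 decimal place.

1.5 μg/mL

f = (1/2)^(τ/t½) = (1/2)^(23/15) ≈ 0.3455.
C₀ = D/Vd = 381/136 ≈ 2.801 μg/mL.
Before the 6th dose, 5 doses have been given. Superposition: Cmin = C₀·(f + f² + … + f^5).
≈ 2.801 × (0.3455 + 0.1194 + 0.0412 + 0.0142 + 0.0049) ≈ 2.801 × 0.5252 ≈ 1.471 μg/mL.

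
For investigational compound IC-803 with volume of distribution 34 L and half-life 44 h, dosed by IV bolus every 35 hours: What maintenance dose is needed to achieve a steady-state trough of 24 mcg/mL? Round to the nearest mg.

600 mg

τ/t½ = 35/44 ≈ 0.79545, so f = (1/2)^(35/44) ≈ 0.576162.
Cmin,ss = (D/Vd)·f/(1−f), so D = Cmin,ss·Vd·(1−f)/f.
D = 24 × 34 × (1−f)/f ≈ 24 × 34 × 0.73562 ≈ 600.27 mg.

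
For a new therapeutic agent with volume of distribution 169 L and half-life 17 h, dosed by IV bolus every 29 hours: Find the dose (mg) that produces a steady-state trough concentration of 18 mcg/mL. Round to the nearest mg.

6882 mg

τ/t½ = 29/17 ≈ 1.7059, so f = (1/2)^(29/17) ≈ 0.306534.
Cmin,ss = (D/Vd)·f/(1−f), so D = Cmin,ss·Vd·(1−f)/f.
D = 18 × 169 × (1−f)/f ≈ 18 × 169 × 2.26228 ≈ 6881.86 mg.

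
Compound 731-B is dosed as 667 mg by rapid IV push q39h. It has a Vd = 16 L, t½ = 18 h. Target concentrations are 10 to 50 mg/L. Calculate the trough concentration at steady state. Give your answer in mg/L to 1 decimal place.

Over one 39-h interval, 39/18 ≈ 2.1667 half-lives elapse, leaving f ≈ 0.2227 of each dose.
Single-dose peak C₀ = D/Vd = 667/16 ≈ 41.688 mg/L.
Steady-state trough Cmin,ss = C₀·f/(1−f) ≈ 41.688 × 0.2227/0.7773 ≈ 11.944 mg/L.
Trough 11.9 mg/L vs MEC 10 mg/L: adequate.

11.9 mg/L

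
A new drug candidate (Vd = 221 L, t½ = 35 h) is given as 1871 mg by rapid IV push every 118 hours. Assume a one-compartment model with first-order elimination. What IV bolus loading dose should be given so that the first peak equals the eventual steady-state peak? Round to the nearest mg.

f = (1/2)^(118/35) ≈ 0.096627; accumulation ratio R = 1/(1−f) ≈ 1.10696.
Loading dose to hit Cmax,ss on first dose: D_load = D_maint·R ≈ 1871 × 1.10696 ≈ 2071.12 mg.

2071 mg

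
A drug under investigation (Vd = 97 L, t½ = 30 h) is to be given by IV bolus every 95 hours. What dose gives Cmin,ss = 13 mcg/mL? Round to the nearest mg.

τ/t½ = 95/30 ≈ 3.1667, so f = (1/2)^(95/30) ≈ 0.111362.
Cmin,ss = (D/Vd)·f/(1−f), so D = Cmin,ss·Vd·(1−f)/f.
D = 13 × 97 × (1−f)/f ≈ 13 × 97 × 7.97972 ≈ 10062.43 mg.

10062 mg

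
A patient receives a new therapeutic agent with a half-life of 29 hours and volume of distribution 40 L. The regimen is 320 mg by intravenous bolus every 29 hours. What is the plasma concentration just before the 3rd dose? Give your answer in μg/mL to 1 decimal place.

6.0 μg/mL

f = (1/2)^(τ/t½) = (1/2)^(29/29) ≈ 0.5000.
C₀ = D/Vd = 320/40 ≈ 8.000 μg/mL.
Before the 3rd dose, 2 doses have been given. Superposition: Cmin = C₀·(f + f²).
≈ 8.000 × (0.5000 + 0.2500) ≈ 8.000 × 0.7500 ≈ 6.000 μg/mL.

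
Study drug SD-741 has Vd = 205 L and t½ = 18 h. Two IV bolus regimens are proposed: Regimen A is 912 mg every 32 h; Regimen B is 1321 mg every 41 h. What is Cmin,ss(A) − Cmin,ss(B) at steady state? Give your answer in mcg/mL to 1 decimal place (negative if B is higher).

0.2 mcg/mL

Regimen A: f = (1/2)^(32/18) ≈ 0.2916; Cmin,ss = (912/205)·f/(1−f) ≈ 1.831 mcg/mL.
Regimen B: f = (1/2)^(41/18) ≈ 0.2062; Cmin,ss = (1321/205)·f/(1−f) ≈ 1.674 mcg/mL.
Difference ≈ 1.831 − 1.674 ≈ 0.157 mcg/mL.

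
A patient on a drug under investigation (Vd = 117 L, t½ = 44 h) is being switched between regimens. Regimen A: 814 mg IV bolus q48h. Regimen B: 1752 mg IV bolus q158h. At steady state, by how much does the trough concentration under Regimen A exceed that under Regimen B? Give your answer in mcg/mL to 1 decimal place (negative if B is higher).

4.8 mcg/mL

Regimen A: f = (1/2)^(48/44) ≈ 0.4695; Cmin,ss = (814/117)·f/(1−f) ≈ 6.157 mcg/mL.
Regimen B: f = (1/2)^(158/44) ≈ 0.0830; Cmin,ss = (1752/117)·f/(1−f) ≈ 1.355 mcg/mL.
Difference ≈ 6.157 − 1.355 ≈ 4.802 mcg/mL.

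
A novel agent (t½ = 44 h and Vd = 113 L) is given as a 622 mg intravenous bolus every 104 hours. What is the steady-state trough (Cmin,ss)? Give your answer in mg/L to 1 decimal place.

1.3 mg/L

Over one 104-h interval, 104/44 ≈ 2.3636 half-lives elapse, leaving f ≈ 0.1943 of each dose.
Accumulation ratio R = 1/(1 − f) ≈ 1/0.8057 ≈ 1.2412.
Single-dose peak C₀ = D/Vd = 622/113 ≈ 5.504 mg/L.
Steady-state peak Cmax,ss = C₀·R ≈ 5.504 × 1.2412 ≈ 6.832 mg/L.
One interval later, Cmin,ss = Cmax,ss·e^(−kτ) ≈ 6.832 × 0.1943 ≈ 1.327 mg/L.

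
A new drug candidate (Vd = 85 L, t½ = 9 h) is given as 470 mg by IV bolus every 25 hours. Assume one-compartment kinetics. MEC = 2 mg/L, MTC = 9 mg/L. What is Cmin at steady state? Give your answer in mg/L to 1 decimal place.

0.9 mg/L

Over one 25-h interval, 25/9 ≈ 2.7778 half-lives elapse, leaving f ≈ 0.1458 of each dose.
Accumulation ratio R = 1/(1 − f) ≈ 1/0.8542 ≈ 1.1707.
Each bolus raises the concentration by D/Vd = 470/85 ≈ 5.529 mg/L.
Steady-state peak Cmax,ss = C₀·R ≈ 5.529 × 1.1707 ≈ 6.473 mg/L.
One interval later, Cmin,ss = Cmax,ss·e^(−kτ) ≈ 6.473 × 0.1458 ≈ 0.944 mg/L.
Trough 0.9 mg/L vs MEC 2 mg/L: subtherapeutic.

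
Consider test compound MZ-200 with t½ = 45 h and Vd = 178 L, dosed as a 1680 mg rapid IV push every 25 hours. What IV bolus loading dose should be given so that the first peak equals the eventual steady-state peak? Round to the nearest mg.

5256 mg

f = (1/2)^(25/45) ≈ 0.680395; accumulation ratio R = 1/(1−f) ≈ 3.12886.
Loading dose to hit Cmax,ss on first dose: D_load = D_maint·R ≈ 1680 × 3.12886 ≈ 5256.48 mg.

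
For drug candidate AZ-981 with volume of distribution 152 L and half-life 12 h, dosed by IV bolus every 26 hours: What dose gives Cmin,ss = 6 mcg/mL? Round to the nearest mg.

3183 mg

τ/t½ = 26/12 ≈ 2.1667, so f = (1/2)^(26/12) ≈ 0.222725.
Cmin,ss = (D/Vd)·f/(1−f), so D = Cmin,ss·Vd·(1−f)/f.
D = 6 × 152 × (1−f)/f ≈ 6 × 152 × 3.48984 ≈ 3182.73 mg.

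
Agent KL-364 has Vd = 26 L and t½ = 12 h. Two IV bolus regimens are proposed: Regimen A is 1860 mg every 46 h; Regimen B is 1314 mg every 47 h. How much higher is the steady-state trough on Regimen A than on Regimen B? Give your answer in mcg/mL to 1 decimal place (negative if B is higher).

1.8 mcg/mL

Regimen A: f = (1/2)^(46/12) ≈ 0.0702; Cmin,ss = (1860/26)·f/(1−f) ≈ 5.401 mcg/mL.
Regimen B: f = (1/2)^(47/12) ≈ 0.0662; Cmin,ss = (1314/26)·f/(1−f) ≈ 3.583 mcg/mL.
Difference ≈ 5.401 − 3.583 ≈ 1.818 mcg/mL.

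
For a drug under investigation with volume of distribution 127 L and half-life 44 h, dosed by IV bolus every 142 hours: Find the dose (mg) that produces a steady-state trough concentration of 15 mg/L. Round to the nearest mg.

15935 mg

τ/t½ = 142/44 ≈ 3.2273, so f = (1/2)^(142/44) ≈ 0.106781.
Cmin,ss = (D/Vd)·f/(1−f), so D = Cmin,ss·Vd·(1−f)/f.
D = 15 × 127 × (1−f)/f ≈ 15 × 127 × 8.36496 ≈ 15935.25 mg.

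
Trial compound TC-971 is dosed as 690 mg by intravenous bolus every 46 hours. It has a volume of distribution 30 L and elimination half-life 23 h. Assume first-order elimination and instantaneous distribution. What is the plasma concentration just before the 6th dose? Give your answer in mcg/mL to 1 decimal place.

f = (1/2)^(τ/t½) = (1/2)^(46/23) ≈ 0.2500.
C₀ = D/Vd = 690/30 ≈ 23.000 mcg/mL.
Before the 6th dose, 5 doses have been given. Superposition: Cmin = C₀·(f + f² + … + f^5).
≈ 23.000 × (0.2500 + 0.0625 + 0.0156 + 0.0039 + 0.0010) ≈ 23.000 × 0.3330 ≈ 7.659 mcg/mL.

7.7 mcg/mL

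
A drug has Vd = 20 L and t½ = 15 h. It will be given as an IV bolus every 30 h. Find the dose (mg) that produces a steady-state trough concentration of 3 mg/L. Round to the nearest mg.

180 mg

τ/t½ = 30/15 ≈ 2, so f = (1/2)^(30/15) ≈ 0.250000.
Cmin,ss = (D/Vd)·f/(1−f), so D = Cmin,ss·Vd·(1−f)/f.
D = 3 × 20 × (1−f)/f ≈ 3 × 20 × 3.00000 ≈ 180.00 mg.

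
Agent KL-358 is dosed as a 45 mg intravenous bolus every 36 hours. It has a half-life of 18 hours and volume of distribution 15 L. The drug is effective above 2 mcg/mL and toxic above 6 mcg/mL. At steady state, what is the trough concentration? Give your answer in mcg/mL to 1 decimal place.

The dosing interval is 2 half-lives, so f = 2^(−2) = 0.25.
Accumulation ratio R = 1/(1 − f) = 1/0.75 = 4/3.
Single-dose peak C₀ = D/Vd = 45/15 = 3 mcg/mL.
Steady-state peak Cmax,ss = C₀·R = 3 × 4/3 ≈ 4.000 mcg/mL.
Steady-state trough Cmin,ss = Cmax,ss·f ≈ 4.000 × 0.25 ≈ 1.000 mcg/mL.
Trough 1.0 mcg/mL vs MEC 2 mcg/mL: subtherapeutic.

1.0 mcg/mL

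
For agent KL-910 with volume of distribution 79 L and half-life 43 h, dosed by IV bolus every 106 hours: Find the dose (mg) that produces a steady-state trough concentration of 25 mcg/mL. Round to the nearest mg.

8930 mg

τ/t½ = 106/43 ≈ 2.4651, so f = (1/2)^(106/43) ≈ 0.181103.
Cmin,ss = (D/Vd)·f/(1−f), so D = Cmin,ss·Vd·(1−f)/f.
D = 25 × 79 × (1−f)/f ≈ 25 × 79 × 4.52172 ≈ 8930.40 mg.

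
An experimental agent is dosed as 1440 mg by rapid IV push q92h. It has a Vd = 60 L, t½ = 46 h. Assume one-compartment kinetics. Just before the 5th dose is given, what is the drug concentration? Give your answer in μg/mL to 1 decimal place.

8.0 μg/mL

f = (1/2)^(τ/t½) = (1/2)^(92/46) ≈ 0.2500.
C₀ = D/Vd = 1440/60 ≈ 24.000 μg/mL.
Before the 5th dose, 4 doses have been given. Superposition: Cmin = C₀·(f + f² + … + f^4).
≈ 24.000 × (0.2500 + 0.0625 + 0.0156 + 0.0039) ≈ 24.000 × 0.3320 ≈ 7.968 μg/mL.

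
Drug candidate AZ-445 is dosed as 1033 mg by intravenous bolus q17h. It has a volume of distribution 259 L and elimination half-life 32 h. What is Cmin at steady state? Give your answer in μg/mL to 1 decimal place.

Over one 17-h interval, 17/32 ≈ 0.53125 half-lives elapse, leaving f ≈ 0.6920 of each dose.
At steady state, accumulation factor R = 1/(1 − e^(−kτ)) ≈ 3.2468.
Each bolus raises the concentration by D/Vd = 1033/259 ≈ 3.988 μg/mL.
Steady-state peak Cmax,ss = C₀·R ≈ 3.988 × 3.2468 ≈ 12.948 μg/mL.
Steady-state trough Cmin,ss = Cmax,ss·f ≈ 12.948 × 0.6920 ≈ 8.960 μg/mL.

9.0 μg/mL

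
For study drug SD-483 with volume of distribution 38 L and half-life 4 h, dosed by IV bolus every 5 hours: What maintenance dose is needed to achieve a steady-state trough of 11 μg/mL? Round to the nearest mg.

576 mg

τ/t½ = 5/4 ≈ 1.25, so f = (1/2)^(5/4) ≈ 0.420448.
Cmin,ss = (D/Vd)·f/(1−f), so D = Cmin,ss·Vd·(1−f)/f.
D = 11 × 38 × (1−f)/f ≈ 11 × 38 × 1.37842 ≈ 576.18 mg.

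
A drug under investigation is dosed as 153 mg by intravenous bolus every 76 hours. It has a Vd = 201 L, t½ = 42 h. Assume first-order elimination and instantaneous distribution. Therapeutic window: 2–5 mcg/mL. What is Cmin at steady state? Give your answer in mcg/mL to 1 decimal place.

τ/t½ = 76/42 ≈ 1.8095, so fraction remaining f = (1/2)^(76/42) ≈ 0.2853.
Each bolus raises the concentration by D/Vd = 153/201 ≈ 0.761 mcg/mL.
Steady-state trough Cmin,ss = C₀·f/(1−f) ≈ 0.761 × 0.2853/0.7147 ≈ 0.304 mcg/mL.
Trough 0.3 mcg/mL vs MEC 2 mcg/mL: subtherapeutic.

0.3 mcg/mL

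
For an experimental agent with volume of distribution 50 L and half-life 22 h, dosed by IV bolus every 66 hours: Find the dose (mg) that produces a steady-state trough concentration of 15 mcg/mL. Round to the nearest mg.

5250 mg

τ/t½ = 66/22 ≈ 3, so f = (1/2)^(66/22) ≈ 0.125000.
Cmin,ss = (D/Vd)·f/(1−f), so D = Cmin,ss·Vd·(1−f)/f.
D = 15 × 50 × (1−f)/f ≈ 15 × 50 × 7.00000 ≈ 5250.00 mg.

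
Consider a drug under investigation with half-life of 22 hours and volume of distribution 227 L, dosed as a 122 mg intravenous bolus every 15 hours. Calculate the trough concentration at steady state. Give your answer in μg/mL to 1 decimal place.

0.9 μg/mL

Over one 15-h interval, 15/22 ≈ 0.68182 half-lives elapse, leaving f ≈ 0.6234 of each dose.
Single-dose peak C₀ = D/Vd = 122/227 ≈ 0.537 μg/mL.
Steady-state trough Cmin,ss = C₀·f/(1−f) ≈ 0.537 × 0.6234/0.3766 ≈ 0.889 μg/mL.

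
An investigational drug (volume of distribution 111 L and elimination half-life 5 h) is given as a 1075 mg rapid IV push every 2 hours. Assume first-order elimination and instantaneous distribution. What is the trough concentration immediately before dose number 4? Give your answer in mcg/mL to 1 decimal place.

f = (1/2)^(τ/t½) = (1/2)^(2/5) ≈ 0.7579.
C₀ = D/Vd = 1075/111 ≈ 9.685 mcg/mL.
Before the 4th dose, 3 doses have been given. Superposition: Cmin = C₀·(f + f² + … + f^3).
≈ 9.685 × (0.7579 + 0.5744 + 0.4353) ≈ 9.685 × 1.7676 ≈ 17.119 mcg/mL.

17.1 mcg/mL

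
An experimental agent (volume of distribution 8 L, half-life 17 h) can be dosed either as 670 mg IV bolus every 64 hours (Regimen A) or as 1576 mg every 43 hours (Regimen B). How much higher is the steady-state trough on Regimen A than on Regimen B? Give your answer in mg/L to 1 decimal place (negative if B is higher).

-34.6 mg/L

Regimen A: f = (1/2)^(64/17) ≈ 0.0736; Cmin,ss = (670/8)·f/(1−f) ≈ 6.654 mg/L.
Regimen B: f = (1/2)^(43/17) ≈ 0.1732; Cmin,ss = (1576/8)·f/(1−f) ≈ 41.268 mg/L.
Difference ≈ 6.654 − 41.268 ≈ -34.614 mg/L.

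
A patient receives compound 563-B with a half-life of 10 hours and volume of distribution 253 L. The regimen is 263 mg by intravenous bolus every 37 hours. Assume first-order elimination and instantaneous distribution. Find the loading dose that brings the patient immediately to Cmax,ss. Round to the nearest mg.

285 mg

f = (1/2)^(37/10) ≈ 0.076947; accumulation ratio R = 1/(1−f) ≈ 1.08336.
Loading dose to hit Cmax,ss on first dose: D_load = D_maint·R ≈ 263 × 1.08336 ≈ 284.92 mg.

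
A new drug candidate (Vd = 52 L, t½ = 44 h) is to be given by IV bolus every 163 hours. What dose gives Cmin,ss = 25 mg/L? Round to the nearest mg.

τ/t½ = 163/44 ≈ 3.7045, so f = (1/2)^(163/44) ≈ 0.076704.
Cmin,ss = (D/Vd)·f/(1−f), so D = Cmin,ss·Vd·(1−f)/f.
D = 25 × 52 × (1−f)/f ≈ 25 × 52 × 12.03713 ≈ 15648.27 mg.

15648 mg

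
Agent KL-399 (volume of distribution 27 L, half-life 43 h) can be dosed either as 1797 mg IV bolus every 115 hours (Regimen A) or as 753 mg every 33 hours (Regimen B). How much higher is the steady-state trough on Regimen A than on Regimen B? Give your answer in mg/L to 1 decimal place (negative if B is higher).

-27.4 mg/L

Regimen A: f = (1/2)^(115/43) ≈ 0.1566; Cmin,ss = (1797/27)·f/(1−f) ≈ 12.358 mg/L.
Regimen B: f = (1/2)^(33/43) ≈ 0.5875; Cmin,ss = (753/27)·f/(1−f) ≈ 39.721 mg/L.
Difference ≈ 12.358 − 39.721 ≈ -27.363 mg/L.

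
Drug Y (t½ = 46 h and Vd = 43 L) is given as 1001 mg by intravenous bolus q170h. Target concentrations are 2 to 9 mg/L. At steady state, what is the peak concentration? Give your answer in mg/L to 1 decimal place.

25.2 mg/L

Over one 170-h interval, 170/46 ≈ 3.6957 half-lives elapse, leaving f ≈ 0.0772 of each dose.
At steady state, accumulation factor R = 1/(1 − e^(−kτ)) ≈ 1.0837.
Each bolus raises the concentration by D/Vd = 1001/43 ≈ 23.279 mg/L.
Steady-state peak Cmax,ss = C₀·R ≈ 23.279 × 1.0837 ≈ 25.227 mg/L.
Peak 25.2 mg/L vs MTC 9 mg/L: exceeds toxic threshold.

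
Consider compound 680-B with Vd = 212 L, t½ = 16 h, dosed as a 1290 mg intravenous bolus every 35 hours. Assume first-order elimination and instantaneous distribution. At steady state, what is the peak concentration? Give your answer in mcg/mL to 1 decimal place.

7.8 mcg/mL

Over one 35-h interval, 35/16 ≈ 2.1875 half-lives elapse, leaving f ≈ 0.2195 of each dose.
Accumulation ratio R = 1/(1 − f) ≈ 1/0.7805 ≈ 1.2812.
Single-dose peak C₀ = D/Vd = 1290/212 ≈ 6.085 mcg/mL.
Steady-state peak Cmax,ss = C₀·R ≈ 6.085 × 1.2812 ≈ 7.796 mcg/mL.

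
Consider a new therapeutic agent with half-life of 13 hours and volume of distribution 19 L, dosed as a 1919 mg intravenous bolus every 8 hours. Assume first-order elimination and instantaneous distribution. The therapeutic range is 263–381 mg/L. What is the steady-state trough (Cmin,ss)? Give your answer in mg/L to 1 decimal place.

k = ln2/t½ = ln2/13 ≈ 0.053319 h⁻¹; fraction remaining f = e^(−kτ) = e^(−0.053319×8) ≈ 0.6528.
At steady state, accumulation factor R = 1/(1 − e^(−kτ)) ≈ 2.8802.
Single-dose peak C₀ = D/Vd = 1919/19 ≈ 101.000 mg/L.
Steady-state peak Cmax,ss = C₀·R ≈ 101.000 × 2.8802 ≈ 290.900 mg/L.
One interval later, Cmin,ss = Cmax,ss·e^(−kτ) ≈ 290.900 × 0.6528 ≈ 189.900 mg/L.
Trough 189.9 mg/L vs MEC 263 mg/L: subtherapeutic.

189.9 mg/L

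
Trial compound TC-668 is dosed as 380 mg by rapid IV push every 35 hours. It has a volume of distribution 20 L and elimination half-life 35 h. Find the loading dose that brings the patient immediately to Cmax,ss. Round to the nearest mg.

760 mg

f = (1/2)^(35/35) ≈ 0.500000; accumulation ratio R = 1/(1−f) ≈ 2.00000.
Loading dose to hit Cmax,ss on first dose: D_load = D_maint·R ≈ 380 × 2.00000 ≈ 760.00 mg.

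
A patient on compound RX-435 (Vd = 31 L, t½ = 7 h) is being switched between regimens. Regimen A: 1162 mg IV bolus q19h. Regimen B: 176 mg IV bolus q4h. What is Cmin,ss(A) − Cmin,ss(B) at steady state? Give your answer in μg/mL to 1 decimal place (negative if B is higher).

-4.9 μg/mL

Regimen A: f = (1/2)^(19/7) ≈ 0.1524; Cmin,ss = (1162/31)·f/(1−f) ≈ 6.740 μg/mL.
Regimen B: f = (1/2)^(4/7) ≈ 0.6730; Cmin,ss = (176/31)·f/(1−f) ≈ 11.685 μg/mL.
Difference ≈ 6.740 − 11.685 ≈ -4.945 μg/mL.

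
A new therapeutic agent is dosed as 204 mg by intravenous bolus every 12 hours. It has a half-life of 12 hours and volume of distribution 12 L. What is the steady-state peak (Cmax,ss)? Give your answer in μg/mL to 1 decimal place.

34.0 μg/mL

τ = 12 h = 1 half-life, so f = (1/2)^1 = 0.5.
Accumulation ratio R = 1/(1 − f) = 1/0.5 = 2/1.
Single-dose peak C₀ = D/Vd = 204/12 = 17 μg/mL.
Steady-state peak Cmax,ss = C₀·R = 17 × 2/1 ≈ 34.000 μg/mL.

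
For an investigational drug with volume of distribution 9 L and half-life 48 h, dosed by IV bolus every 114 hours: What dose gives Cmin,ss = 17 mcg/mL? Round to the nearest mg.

τ/t½ = 114/48 ≈ 2.375, so f = (1/2)^(114/48) ≈ 0.192776.
Cmin,ss = (D/Vd)·f/(1−f), so D = Cmin,ss·Vd·(1−f)/f.
D = 17 × 9 × (1−f)/f ≈ 17 × 9 × 4.18737 ≈ 640.67 mg.

641 mg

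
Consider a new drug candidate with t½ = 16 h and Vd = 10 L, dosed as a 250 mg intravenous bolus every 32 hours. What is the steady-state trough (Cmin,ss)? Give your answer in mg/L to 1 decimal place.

8.3 mg/L

τ = 32 h = 2 half-lives, so f = (1/2)^2 = 0.25.
At steady state, R = 1/(1 − 0.25) = 4/3.
Single-dose peak C₀ = D/Vd = 250/10 = 25 mg/L.
Steady-state peak Cmax,ss = C₀·R = 25 × 4/3 ≈ 33.333 mg/L.
Steady-state trough Cmin,ss = Cmax,ss·f ≈ 33.333 × 0.25 ≈ 8.333 mg/L.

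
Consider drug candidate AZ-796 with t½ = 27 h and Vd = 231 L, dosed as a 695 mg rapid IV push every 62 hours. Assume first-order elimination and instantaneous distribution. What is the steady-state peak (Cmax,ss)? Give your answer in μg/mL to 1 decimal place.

3.8 μg/mL

τ/t½ = 62/27 ≈ 2.2963, so fraction remaining f = (1/2)^(62/27) ≈ 0.2036.
Accumulation ratio R = 1/(1 − f) ≈ 1/0.7964 ≈ 1.2557.
Single-dose peak C₀ = D/Vd = 695/231 ≈ 3.009 μg/mL.
Steady-state peak Cmax,ss = C₀·R ≈ 3.009 × 1.2557 ≈ 3.778 μg/mL.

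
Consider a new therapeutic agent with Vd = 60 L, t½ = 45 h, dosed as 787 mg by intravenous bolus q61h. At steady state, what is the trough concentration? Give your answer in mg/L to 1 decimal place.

Over one 61-h interval, 61/45 ≈ 1.3556 half-lives elapse, leaving f ≈ 0.3908 of each dose.
Single-dose peak C₀ = D/Vd = 787/60 ≈ 13.117 mg/L.
Steady-state trough Cmin,ss = C₀·f/(1−f) ≈ 13.117 × 0.3908/0.6092 ≈ 8.415 mg/L.

8.4 mg/L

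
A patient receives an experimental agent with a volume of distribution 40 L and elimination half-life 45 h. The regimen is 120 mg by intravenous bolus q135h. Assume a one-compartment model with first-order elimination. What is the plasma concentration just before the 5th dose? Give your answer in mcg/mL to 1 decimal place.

f = (1/2)^(τ/t½) = (1/2)^(135/45) ≈ 0.1250.
C₀ = D/Vd = 120/40 ≈ 3.000 mcg/mL.
Before the 5th dose, 4 doses have been given. Superposition: Cmin = C₀·(f + f² + … + f^4).
≈ 3.000 × (0.1250 + 0.0156 + 0.0020 + 0.0002) ≈ 3.000 × 0.1428 ≈ 0.428 mcg/mL.

0.4 mcg/mL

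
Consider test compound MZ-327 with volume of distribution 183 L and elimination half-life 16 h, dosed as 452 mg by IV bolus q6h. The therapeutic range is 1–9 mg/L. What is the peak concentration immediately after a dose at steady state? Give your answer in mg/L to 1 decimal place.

10.8 mg/L

k = ln2/t½ = ln2/16 ≈ 0.043322 h⁻¹; fraction remaining f = e^(−kτ) = e^(−0.043322×6) ≈ 0.7711.
Accumulation ratio R = 1/(1 − f) ≈ 1/0.2289 ≈ 4.3687.
Each bolus raises the concentration by D/Vd = 452/183 ≈ 2.470 mg/L.
Steady-state peak Cmax,ss = C₀·R ≈ 2.470 × 4.3687 ≈ 10.791 mg/L.
Peak 10.8 mg/L vs MTC 9 mg/L: exceeds toxic threshold.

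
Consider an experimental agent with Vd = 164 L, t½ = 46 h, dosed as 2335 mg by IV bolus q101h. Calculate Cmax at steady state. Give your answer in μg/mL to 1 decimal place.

18.2 μg/mL

τ/t½ = 101/46 ≈ 2.1957, so fraction remaining f = (1/2)^(101/46) ≈ 0.2183.
Accumulation ratio R = 1/(1 − f) ≈ 1/0.7817 ≈ 1.2793.
Each bolus raises the concentration by D/Vd = 2335/164 ≈ 14.238 μg/mL.
Steady-state peak Cmax,ss = C₀·R ≈ 14.238 × 1.2793 ≈ 18.215 μg/mL.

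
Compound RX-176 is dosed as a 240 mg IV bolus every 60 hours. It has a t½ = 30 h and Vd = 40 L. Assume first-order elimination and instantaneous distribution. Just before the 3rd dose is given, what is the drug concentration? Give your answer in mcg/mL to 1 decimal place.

f = (1/2)^(τ/t½) = (1/2)^(60/30) ≈ 0.2500.
C₀ = D/Vd = 240/40 ≈ 6.000 mcg/mL.
Before the 3rd dose, 2 doses have been given. Superposition: Cmin = C₀·(f + f²).
≈ 6.000 × (0.2500 + 0.0625) ≈ 6.000 × 0.3125 ≈ 1.875 mcg/mL.

1.9 mcg/mL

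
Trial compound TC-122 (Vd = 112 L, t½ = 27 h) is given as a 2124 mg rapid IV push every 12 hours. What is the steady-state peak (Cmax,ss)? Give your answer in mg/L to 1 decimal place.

k = ln2/t½ = ln2/27 ≈ 0.025672 h⁻¹; fraction remaining f = e^(−kτ) = e^(−0.025672×12) ≈ 0.7349.
At steady state, accumulation factor R = 1/(1 − e^(−kτ)) ≈ 3.7722.
Each bolus raises the concentration by D/Vd = 2124/112 ≈ 18.964 mg/L.
Steady-state peak Cmax,ss = C₀·R ≈ 18.964 × 3.7722 ≈ 71.536 mg/L.

71.5 mg/L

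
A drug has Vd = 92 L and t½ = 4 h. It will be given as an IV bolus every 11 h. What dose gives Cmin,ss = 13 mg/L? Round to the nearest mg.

τ/t½ = 11/4 ≈ 2.75, so f = (1/2)^(11/4) ≈ 0.148651.
Cmin,ss = (D/Vd)·f/(1−f), so D = Cmin,ss·Vd·(1−f)/f.
D = 13 × 92 × (1−f)/f ≈ 13 × 92 × 5.72717 ≈ 6849.70 mg.

6850 mg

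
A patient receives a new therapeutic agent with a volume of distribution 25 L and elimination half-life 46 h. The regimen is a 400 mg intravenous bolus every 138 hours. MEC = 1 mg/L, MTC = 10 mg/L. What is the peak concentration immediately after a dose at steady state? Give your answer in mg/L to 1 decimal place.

τ = 138 h = 3 half-lives, so f = (1/2)^3 = 0.125.
At steady state, R = 1/(1 − 0.125) = 8/7.
Single-dose peak C₀ = D/Vd = 400/25 = 16 mg/L.
Steady-state peak Cmax,ss = C₀·R = 16 × 8/7 ≈ 18.286 mg/L.
Peak 18.3 mg/L vs MTC 10 mg/L: exceeds toxic threshold.

18.3 mg/L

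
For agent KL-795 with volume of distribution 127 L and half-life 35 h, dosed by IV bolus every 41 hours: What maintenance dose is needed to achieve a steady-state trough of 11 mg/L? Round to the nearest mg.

τ/t½ = 41/35 ≈ 1.1714, so f = (1/2)^(41/35) ≈ 0.443981.
Cmin,ss = (D/Vd)·f/(1−f), so D = Cmin,ss·Vd·(1−f)/f.
D = 11 × 127 × (1−f)/f ≈ 11 × 127 × 1.25235 ≈ 1749.53 mg.

1750 mg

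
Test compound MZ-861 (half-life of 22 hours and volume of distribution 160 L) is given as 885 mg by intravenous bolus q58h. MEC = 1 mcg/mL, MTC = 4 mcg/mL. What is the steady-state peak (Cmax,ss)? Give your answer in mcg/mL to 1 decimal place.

Over one 58-h interval, 58/22 ≈ 2.6364 half-lives elapse, leaving f ≈ 0.1608 of each dose.
Accumulation ratio R = 1/(1 − f) ≈ 1/0.8392 ≈ 1.1916.
Single-dose peak C₀ = D/Vd = 885/160 ≈ 5.531 mcg/mL.
Steady-state peak Cmax,ss = C₀·R ≈ 5.531 × 1.1916 ≈ 6.591 mcg/mL.
Peak 6.6 mcg/mL vs MTC 4 mcg/mL: exceeds toxic threshold.

6.6 mcg/mL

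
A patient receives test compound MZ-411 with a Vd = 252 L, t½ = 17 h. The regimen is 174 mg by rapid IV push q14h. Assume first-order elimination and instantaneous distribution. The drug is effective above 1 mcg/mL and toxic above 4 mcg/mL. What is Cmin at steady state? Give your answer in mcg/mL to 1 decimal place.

Over one 14-h interval, 14/17 ≈ 0.82353 half-lives elapse, leaving f ≈ 0.5651 of each dose.
Accumulation ratio R = 1/(1 − f) ≈ 1/0.4349 ≈ 2.2994.
Each bolus raises the concentration by D/Vd = 174/252 ≈ 0.690 mcg/mL.
Steady-state peak Cmax,ss = C₀·R ≈ 0.690 × 2.2994 ≈ 1.587 mcg/mL.
Steady-state trough Cmin,ss = Cmax,ss·f ≈ 1.587 × 0.5651 ≈ 0.897 mcg/mL.
Trough 0.9 mcg/mL vs MEC 1 mcg/mL: subtherapeutic.

0.9 mcg/mL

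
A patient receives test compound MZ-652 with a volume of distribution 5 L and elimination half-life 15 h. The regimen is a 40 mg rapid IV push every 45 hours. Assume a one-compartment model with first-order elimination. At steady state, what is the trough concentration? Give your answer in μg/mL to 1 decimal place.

1.1 μg/mL

τ = 45 h = 3 half-lives, so f = (1/2)^3 = 0.125.
At steady state, R = 1/(1 − 0.125) = 8/7.
Single-dose peak C₀ = D/Vd = 40/5 = 8 μg/mL.
Steady-state peak Cmax,ss = C₀·R = 8 × 8/7 ≈ 9.143 μg/mL.
Steady-state trough Cmin,ss = Cmax,ss·f ≈ 9.143 × 0.125 ≈ 1.143 μg/mL.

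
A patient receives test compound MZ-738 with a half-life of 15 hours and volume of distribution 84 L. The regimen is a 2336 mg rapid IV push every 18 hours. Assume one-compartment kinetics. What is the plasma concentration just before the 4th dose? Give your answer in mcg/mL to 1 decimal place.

f = (1/2)^(τ/t½) = (1/2)^(18/15) ≈ 0.4353.
C₀ = D/Vd = 2336/84 ≈ 27.810 mcg/mL.
Before the 4th dose, 3 doses have been given. Superposition: Cmin = C₀·(f + f² + … + f^3).
≈ 27.810 × (0.4353 + 0.1895 + 0.0825) ≈ 27.810 × 0.7073 ≈ 19.670 mcg/mL.

19.7 mcg/mL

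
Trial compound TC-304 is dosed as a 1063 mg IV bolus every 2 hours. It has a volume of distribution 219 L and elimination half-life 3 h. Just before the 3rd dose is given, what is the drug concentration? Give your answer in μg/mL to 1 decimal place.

f = (1/2)^(τ/t½) = (1/2)^(2/3) ≈ 0.6300.
C₀ = D/Vd = 1063/219 ≈ 4.854 μg/mL.
Before the 3rd dose, 2 doses have been given. Superposition: Cmin = C₀·(f + f²).
≈ 4.854 × (0.6300 + 0.3969) ≈ 4.854 × 1.0269 ≈ 4.985 μg/mL.

5.0 μg/mL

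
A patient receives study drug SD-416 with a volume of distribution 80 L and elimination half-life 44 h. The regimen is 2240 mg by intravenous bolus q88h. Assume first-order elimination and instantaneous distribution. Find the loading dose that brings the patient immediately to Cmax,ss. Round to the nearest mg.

f = (1/2)^(88/44) ≈ 0.250000; accumulation ratio R = 1/(1−f) ≈ 1.33333.
Loading dose to hit Cmax,ss on first dose: D_load = D_maint·R ≈ 2240 × 1.33333 ≈ 2986.66 mg.

2987 mg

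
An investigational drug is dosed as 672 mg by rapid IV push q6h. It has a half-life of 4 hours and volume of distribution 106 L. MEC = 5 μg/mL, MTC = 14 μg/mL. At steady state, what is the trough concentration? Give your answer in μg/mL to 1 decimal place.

τ/t½ = 6/4 ≈ 1.5, so fraction remaining f = (1/2)^(6/4) ≈ 0.3536.
Single-dose peak C₀ = D/Vd = 672/106 ≈ 6.340 μg/mL.
Steady-state trough Cmin,ss = C₀·f/(1−f) ≈ 6.340 × 0.3536/0.6464 ≈ 3.468 μg/mL.
Trough 3.5 μg/mL vs MEC 5 μg/mL: subtherapeutic.

3.5 μg/mL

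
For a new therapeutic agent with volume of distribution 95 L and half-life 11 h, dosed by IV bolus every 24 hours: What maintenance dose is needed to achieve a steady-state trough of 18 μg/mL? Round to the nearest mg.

6049 mg

τ/t½ = 24/11 ≈ 2.1818, so f = (1/2)^(24/11) ≈ 0.220398.
Cmin,ss = (D/Vd)·f/(1−f), so D = Cmin,ss·Vd·(1−f)/f.
D = 18 × 95 × (1−f)/f ≈ 18 × 95 × 3.53725 ≈ 6048.70 mg.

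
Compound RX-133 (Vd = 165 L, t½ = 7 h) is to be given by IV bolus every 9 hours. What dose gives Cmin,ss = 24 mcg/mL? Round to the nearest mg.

5695 mg

τ/t½ = 9/7 ≈ 1.2857, so f = (1/2)^(9/7) ≈ 0.410168.
Cmin,ss = (D/Vd)·f/(1−f), so D = Cmin,ss·Vd·(1−f)/f.
D = 24 × 165 × (1−f)/f ≈ 24 × 165 × 1.43803 ≈ 5694.60 mg.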